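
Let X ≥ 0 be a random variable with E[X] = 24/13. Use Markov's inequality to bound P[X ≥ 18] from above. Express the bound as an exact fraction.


μ = E[X] = 24/13, a = 18.
Markov: P[X ≥ 18] ≤ μ/a = (24/13)/18 = 4/39.
Numerically: ≈ 0.102564.
(Since a = 18 > μ = 1.846154, the bound 4/39 is < 1 and informative.)

P[X ≥ 18] ≤ 4/39 ≈ 0.102564.


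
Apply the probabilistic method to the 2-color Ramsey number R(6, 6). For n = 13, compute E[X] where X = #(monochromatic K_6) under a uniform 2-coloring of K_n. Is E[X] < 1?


E[X] = C(13, 6) · 2^{1 − 15} = 1716 · 2^{−14} = 1716/16384.
As a reduced fraction: E[X] = 429/4096 ≈ 0.1047363.
Is E[X] < 1? YES.
Since E[X] < 1, there exists a 2-coloring of K_{13} with no monochromatic K_6; hence R(6, 6) > 13.

E[X] = 429/4096 ≈ 0.1047363; E[X] < 1, so R(6, 6) > 13.


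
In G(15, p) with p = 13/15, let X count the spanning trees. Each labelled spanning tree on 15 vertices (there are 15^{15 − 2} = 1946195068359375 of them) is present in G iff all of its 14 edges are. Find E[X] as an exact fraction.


K_15 has 15^{15 − 2} = 1946195068359375 labelled spanning trees.
For each such spanning tree H, let X_H = 1 if all 14 edges of H are present in G. Then P[X_H = 1] = p^{14} = (13/15)^{14} = 3937376385699289/29192926025390625.
By linearity: E[X] = Σ_H E[X_H] = 1946195068359375 · p^{14} = 1946195068359375 · 3937376385699289/29192926025390625 = 3937376385699289/15.
Numerically: E[X] ≈ 2.6249e+14.

E[X] = 1946195068359375 · (13/15)^{14} = 3937376385699289/15 ≈ 2.6249e+14.


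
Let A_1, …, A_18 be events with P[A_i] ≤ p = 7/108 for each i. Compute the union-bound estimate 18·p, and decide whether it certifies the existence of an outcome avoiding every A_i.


Union bound: P[∪_{i=1}^{18} A_i] ≤ Σ_i P[A_i] ≤ 18·p = 18·(7/108) = 7/6.
Numerically: 7/6 ≈ 1.167.
Is 7/6 < 1? NO.
Since the bound 7/6 is ≥ 1, the union bound is uninformative here; it does NOT by itself certify existence.

18·p = 7/6 ≈ 1.167; existence NOT certified by the union bound.


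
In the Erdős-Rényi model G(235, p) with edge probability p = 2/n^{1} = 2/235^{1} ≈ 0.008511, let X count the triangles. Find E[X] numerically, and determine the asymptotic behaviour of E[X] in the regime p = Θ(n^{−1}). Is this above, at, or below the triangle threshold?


Number of potential triangles: C(235, 3) = 2135445.
Each occurs with probability p³ ≈ (0.008511)³ ≈ 6.164337e-07.
By linearity: E[X] = C(235, 3)·p³ ≈ 2135445 · 6.164337e-07 ≈ 1.3164.
Here α = 1, so p = 2/n is exactly at the triangle threshold p ~ 1/n. Asymptotically E[X] → c³/6 = 2³/6 = 4/3 ≈ 1.3333, a bounded constant. In this regime the triangle count is asymptotically Poisson(c³/6).

E[X] ≈ 1.3164; in regime p = Θ(1/n^{1}) E[X] stays bounded (at the triangle threshold p ~ 1/n).


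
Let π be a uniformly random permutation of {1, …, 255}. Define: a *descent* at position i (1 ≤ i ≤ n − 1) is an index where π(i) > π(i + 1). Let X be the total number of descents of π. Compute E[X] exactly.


Write X = Σ X_I over i = 1, …, 254, with X_I the indicator of one descent.
There are 254 indicators.
For each fixed i, the pair (π(i), π(i+1)) is a uniformly random ordered pair of distinct values from {1, …, 255}; by symmetry P[π(i) > π(i+1)] = 1/2.
By linearity: E[X] = 254 · (1/2) = (255 − 1) · (1/2) = 127 ≈ 127.0000.

E[X] = 127 = 127.0000.


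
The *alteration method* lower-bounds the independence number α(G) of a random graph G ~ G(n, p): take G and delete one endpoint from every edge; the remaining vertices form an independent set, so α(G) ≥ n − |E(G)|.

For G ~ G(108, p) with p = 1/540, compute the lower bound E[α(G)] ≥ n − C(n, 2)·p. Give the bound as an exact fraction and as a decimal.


E[|E(G)|] = C(108, 2)·p = 5778 · (1/540) = 107/10.
E[α(G)] ≥ n − E[|E(G)|] = 108 − 107/10 = 973/10.
Numerically: ≈ 97.30000.
(This is only a lower bound; the true E[α(G)] may be larger.)

E[α(G)] ≥ 973/10 ≈ 97.30000.


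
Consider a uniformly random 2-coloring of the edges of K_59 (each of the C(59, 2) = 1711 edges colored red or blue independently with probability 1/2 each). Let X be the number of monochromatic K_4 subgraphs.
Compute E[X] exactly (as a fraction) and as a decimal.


Let X = Σ_S X_S over the C(59, 4) = 455126 subsets S of size 4, where X_S = 1 if the K_4 on S is monochromatic.
For a fixed S, the K_4 on S has C(4, 2) = 6 edges. P[all 6 edges red] = (1/2)^6, and likewise for blue, so P[monochromatic] = 2·(1/2)^6 = 2^{1 − 6} = 1/32.
By linearity: E[X] = C(59, 4) · 2^{1 − 6} = 455126 · 1/32 = 227563/16.
Numerically: E[X] ≈ 14222.688.

E[X] = C(59,4)·2^(1−C(4,2)) = 227563/16 ≈ 14222.688.


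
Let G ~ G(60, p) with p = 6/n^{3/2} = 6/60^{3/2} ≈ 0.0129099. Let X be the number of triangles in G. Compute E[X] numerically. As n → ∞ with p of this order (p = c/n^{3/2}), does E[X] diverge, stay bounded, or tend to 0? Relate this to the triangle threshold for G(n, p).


Number of potential triangles: C(60, 3) = 34220.
Each occurs with probability p³ ≈ (0.0129099)³ ≈ 2.15165741e-06.
By linearity: E[X] = C(60, 3)·p³ ≈ 34220 · 2.15165741e-06 ≈ 0.073630.
Since α = 3/2 > 1, p = c/n^{3/2} = o(1/n) is below the triangle threshold p ~ 1/n. Asymptotically E[X] ~ (c³/6)·n^{3(1−α)} = (6³/6)·n^{-1.5} → 0, so by Markov's inequality G has no triangles w.h.p.

E[X] ≈ 0.073630; in regime p = Θ(1/n^{3/2}) E[X] tends to 0 (below the triangle threshold p ~ 1/n).


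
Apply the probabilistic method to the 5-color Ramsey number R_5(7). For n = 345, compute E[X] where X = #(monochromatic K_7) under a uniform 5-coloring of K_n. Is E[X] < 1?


E[X] = C(345, 7) · 5^{1 − 21} = 108567596033820 · 5^{−20} = 108567596033820/95367431640625.
As a reduced fraction: E[X] = 21713519206764/19073486328125 ≈ 1.1384.
Is E[X] < 1? NO.
Since E[X] ≥ 1, the first-moment bound is inconclusive at n = 345; it does NOT by itself certify R_5(7) > 345.

E[X] = 21713519206764/19073486328125 ≈ 1.1384; E[X] ≥ 1; first-moment method inconclusive here.


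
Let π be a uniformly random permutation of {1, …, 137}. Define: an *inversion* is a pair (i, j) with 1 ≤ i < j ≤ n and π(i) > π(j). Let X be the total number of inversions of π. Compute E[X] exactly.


Write X = Σ X_I over the C(137, 2) = 9316 pairs i < j, with X_I the indicator of one inversion.
There are 9316 indicators.
For each fixed pair i < j, the values π(i) and π(j) are two distinct elements of {1, …, 137} in uniformly random order; by symmetry P[π(i) > π(j)] = 1/2.
By linearity: E[X] = 9316 · (1/2) = C(137, 2) · (1/2) = 9316/2 = 4658 ≈ 4658.0000.

E[X] = 4658 = 4658.0000.


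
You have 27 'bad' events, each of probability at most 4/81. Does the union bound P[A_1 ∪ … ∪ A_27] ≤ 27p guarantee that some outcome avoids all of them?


Union bound: P[∪_{i=1}^{27} A_i] ≤ Σ_i P[A_i] ≤ 27·p = 27·(4/81) = 4/3.
Numerically: 4/3 ≈ 1.333333.
Is 4/3 < 1? NO.
Since the bound 4/3 is ≥ 1, the union bound is uninformative here; it does NOT by itself certify existence.

27·p = 4/3 ≈ 1.333333; existence NOT certified by the union bound.


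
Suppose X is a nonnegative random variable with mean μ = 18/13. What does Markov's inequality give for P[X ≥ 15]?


μ = E[X] = 18/13, a = 15.
Markov: P[X ≥ 15] ≤ μ/a = (18/13)/15 = 6/65.
Numerically: ≈ 0.092308.
(Since a = 15 > μ = 1.384615, the bound 6/65 is < 1 and informative.)

P[X ≥ 15] ≤ 6/65 ≈ 0.092308.


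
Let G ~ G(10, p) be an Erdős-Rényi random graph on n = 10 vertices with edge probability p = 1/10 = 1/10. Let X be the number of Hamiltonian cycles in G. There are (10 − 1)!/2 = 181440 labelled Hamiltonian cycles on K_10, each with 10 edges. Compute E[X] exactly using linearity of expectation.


K_10 has (10 − 1)!/2 = 181440 labelled Hamiltonian cycles.
For each such Hamiltonian cycle H, let X_H = 1 if all 10 edges of H are present in G. Then P[X_H = 1] = p^{10} = (1/10)^{10} = 1/10000000000.
By linearity: E[X] = Σ_H E[X_H] = 181440 · p^{10} = 181440 · 1/10000000000 = 567/31250000.
Numerically: E[X] ≈ 1.81e-05.

E[X] = 181440 · (1/10)^{10} = 567/31250000 ≈ 1.81e-05.


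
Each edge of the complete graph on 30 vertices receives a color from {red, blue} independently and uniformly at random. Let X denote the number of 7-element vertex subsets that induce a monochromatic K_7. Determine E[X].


Let X = Σ_S X_S over the C(30, 7) = 2035800 subsets S of size 7, where X_S = 1 if the K_7 on S is monochromatic.
For a fixed S, the K_7 on S has C(7, 2) = 21 edges. P[all 21 edges red] = (1/2)^21, and likewise for blue, so P[monochromatic] = 2·(1/2)^21 = 2^{1 − 21} = 1/1048576.
Summing: E[X] = C(30, 7) · 2^{1 − 21} = 2035800 · 1/1048576 = 254475/131072.
Numerically: E[X] ≈ 1.9415.

E[X] = C(30,7)·2^(1−C(7,2)) = 254475/131072 ≈ 1.9415.


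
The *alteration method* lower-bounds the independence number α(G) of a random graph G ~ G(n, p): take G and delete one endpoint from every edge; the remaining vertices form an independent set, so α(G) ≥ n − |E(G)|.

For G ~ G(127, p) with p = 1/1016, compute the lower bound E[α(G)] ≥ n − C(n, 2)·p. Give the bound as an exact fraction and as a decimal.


E[|E(G)|] = C(127, 2)·p = 8001 · (1/1016) = 63/8.
E[α(G)] ≥ n − E[|E(G)|] = 127 − 63/8 = 953/8.
Numerically: ≈ 119.1250.
(This is only a lower bound; the true E[α(G)] may be larger.)

E[α(G)] ≥ 953/8 ≈ 119.1250.


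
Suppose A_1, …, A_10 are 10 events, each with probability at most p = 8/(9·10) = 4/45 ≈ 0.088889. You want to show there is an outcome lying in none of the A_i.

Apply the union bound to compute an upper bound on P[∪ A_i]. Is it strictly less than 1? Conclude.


Union bound: P[∪_{i=1}^{10} A_i] ≤ Σ_i P[A_i] ≤ 10·p = 10·(4/45) = 8/9.
Numerically: 8/9 ≈ 0.888889.
Is 8/9 < 1? YES.
Since P[∪ A_i] ≤ 8/9 < 1, the complement has P[∩ A_i^c] ≥ 1 − 8/9 = 1/9 > 0, so some outcome avoids every A_i.

10·p = 8/9 ≈ 0.888889; existence CERTIFIED by the union bound.


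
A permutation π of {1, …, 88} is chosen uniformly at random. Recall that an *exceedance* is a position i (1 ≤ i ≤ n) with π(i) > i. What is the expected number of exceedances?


Write X = Σ_{i=1}^{88} X_i, where X_i = 1_{π(i) > i}.
For each fixed i, π(i) is uniform over {1, …, 88} (marginal of a uniform permutation), so P[π(i) > i] = (n − i)/n. Summing: Σ_{i=1}^{88} (n − i)/n = (0 + 1 + … + 87)/88 = 88(88 − 1)/(2·88) = (88 − 1)/2.
Hence E[X] = Σ_{i=1}^{88} (88 − i)/88 = 87/2 ≈ 43.5000.

E[X] = 87/2 = 43.5000.


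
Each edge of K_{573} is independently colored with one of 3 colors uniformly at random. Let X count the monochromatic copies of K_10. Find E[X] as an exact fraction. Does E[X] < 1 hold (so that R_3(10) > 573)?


E[X] = C(573, 10) · 3^{1 − 45} = 971597135635805762226 · 3^{−44} = 971597135635805762226/984770902183611232881.
As a reduced fraction: E[X] = 35985079097622435638/36472996377170786403 ≈ 0.986623.
Is E[X] < 1? YES.
Since E[X] < 1, there exists a 3-coloring of K_{573} with no monochromatic K_10; hence R_3(10) > 573.

E[X] = 35985079097622435638/36472996377170786403 ≈ 0.986623; E[X] < 1, so R_3(10) > 573.


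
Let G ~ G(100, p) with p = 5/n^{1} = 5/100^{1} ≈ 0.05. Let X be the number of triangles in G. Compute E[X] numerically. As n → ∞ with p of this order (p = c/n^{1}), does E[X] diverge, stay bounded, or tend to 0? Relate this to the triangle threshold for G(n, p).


Number of potential triangles: C(100, 3) = 161700.
Each occurs with probability p³ ≈ (0.05)³ ≈ 1.25000e-04.
By linearity: E[X] = C(100, 3)·p³ ≈ 161700 · 1.25000e-04 ≈ 20.213.
Here α = 1, so p = 5/n is exactly at the triangle threshold p ~ 1/n. Asymptotically E[X] → c³/6 = 5³/6 = 125/6 ≈ 20.833, a bounded constant. In this regime the triangle count is asymptotically Poisson(c³/6).

E[X] ≈ 20.213; in regime p = Θ(1/n^{1}) E[X] stays bounded (at the triangle threshold p ~ 1/n).


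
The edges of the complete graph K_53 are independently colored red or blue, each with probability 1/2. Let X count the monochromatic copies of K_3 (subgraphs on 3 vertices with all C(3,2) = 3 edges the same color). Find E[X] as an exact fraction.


Let X = Σ_S X_S over the C(53, 3) = 23426 subsets S of size 3, where X_S = 1 if the K_3 on S is monochromatic.
For a fixed S, the K_3 on S has C(3, 2) = 3 edges. P[all 3 edges red] = (1/2)^3, and likewise for blue, so P[monochromatic] = 2·(1/2)^3 = 2^{1 − 3} = 1/4.
By linearity of expectation: E[X] = C(53, 3) · 2^{1 − 3} = 23426 · 1/4 = 11713/2.
Numerically: E[X] ≈ 5856.500.

E[X] = C(53,3)·2^(1−C(3,2)) = 11713/2 ≈ 5856.500.


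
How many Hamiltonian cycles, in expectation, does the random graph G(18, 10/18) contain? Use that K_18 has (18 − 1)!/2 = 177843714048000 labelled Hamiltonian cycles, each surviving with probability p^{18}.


K_18 has (18 − 1)!/2 = 177843714048000 labelled Hamiltonian cycles.
For each such Hamiltonian cycle H, let X_H = 1 if all 18 edges of H are present in G. Then P[X_H = 1] = p^{18} = (5/9)^{18} = 3814697265625/150094635296999121.
By linearity of expectation: E[X] = Σ_H E[X_H] = 177843714048000 · p^{18} = 177843714048000 · 3814697265625/150094635296999121 = 930617187500000000000000/205891132094649.
Numerically: E[X] ≈ 4.52e+09.

E[X] = 177843714048000 · (5/9)^{18} = 930617187500000000000000/205891132094649 ≈ 4.52e+09.


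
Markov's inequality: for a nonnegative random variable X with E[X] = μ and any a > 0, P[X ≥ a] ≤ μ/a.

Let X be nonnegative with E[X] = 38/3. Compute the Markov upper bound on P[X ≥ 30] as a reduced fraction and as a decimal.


μ = E[X] = 38/3, a = 30.
Markov: P[X ≥ 30] ≤ μ/a = (38/3)/30 = 19/45.
Numerically: ≈ 0.4222.
(Since a = 30 > μ = 12.6667, the bound 19/45 is < 1 and informative.)

P[X ≥ 30] ≤ 19/45 ≈ 0.4222.


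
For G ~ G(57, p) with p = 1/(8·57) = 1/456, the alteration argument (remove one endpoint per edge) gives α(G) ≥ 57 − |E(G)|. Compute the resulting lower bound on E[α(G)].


E[|E(G)|] = C(57, 2)·p = 1596 · (1/456) = 7/2.
E[α(G)] ≥ n − E[|E(G)|] = 57 − 7/2 = 107/2.
Numerically: ≈ 53.50000.
(This is only a lower bound; the true E[α(G)] may be larger.)

E[α(G)] ≥ 107/2 ≈ 53.50000.


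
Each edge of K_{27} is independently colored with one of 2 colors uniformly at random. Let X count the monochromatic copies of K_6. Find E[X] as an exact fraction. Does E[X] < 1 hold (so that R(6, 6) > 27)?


E[X] = C(27, 6) · 2^{1 − 15} = 296010 · 2^{−14} = 296010/16384.
As a reduced fraction: E[X] = 148005/8192 ≈ 18.0670.
Is E[X] < 1? NO.
Since E[X] ≥ 1, the first-moment bound is inconclusive at n = 27; it does NOT by itself certify R(6, 6) > 27.

E[X] = 148005/8192 ≈ 18.0670; E[X] ≥ 1; first-moment method inconclusive here.


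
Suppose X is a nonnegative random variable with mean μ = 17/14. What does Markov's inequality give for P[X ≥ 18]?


μ = E[X] = 17/14, a = 18.
Markov: P[X ≥ 18] ≤ μ/a = (17/14)/18 = 17/252.
Numerically: ≈ 0.067460.
(Since a = 18 > μ = 1.214286, the bound 17/252 is < 1 and informative.)

P[X ≥ 18] ≤ 17/252 ≈ 0.067460.


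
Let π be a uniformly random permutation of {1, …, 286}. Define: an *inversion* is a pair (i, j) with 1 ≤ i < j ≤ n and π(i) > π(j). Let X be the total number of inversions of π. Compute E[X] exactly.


Write X = Σ X_I over the C(286, 2) = 40755 pairs i < j, with X_I the indicator of one inversion.
There are 40755 indicators.
For each fixed pair i < j, the values π(i) and π(j) are two distinct elements of {1, …, 286} in uniformly random order; by symmetry P[π(i) > π(j)] = 1/2.
By linearity: E[X] = 40755 · (1/2) = C(286, 2) · (1/2) = 40755/2 = 40755/2 ≈ 20377.5000.

E[X] = 40755/2 = 20377.5000.


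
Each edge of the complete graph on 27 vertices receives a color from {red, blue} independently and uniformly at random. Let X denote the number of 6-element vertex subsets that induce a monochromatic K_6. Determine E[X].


Let X = Σ_S X_S over the C(27, 6) = 296010 subsets S of size 6, where X_S = 1 if the K_6 on S is monochromatic.
For a fixed S, the K_6 on S has C(6, 2) = 15 edges. P[all 15 edges red] = (1/2)^15, and likewise for blue, so P[monochromatic] = 2·(1/2)^15 = 2^{1 − 15} = 1/16384.
By linearity: E[X] = C(27, 6) · 2^{1 − 15} = 296010 · 1/16384 = 148005/8192.
Numerically: E[X] ≈ 18.0670.

E[X] = C(27,6)·2^(1−C(6,2)) = 148005/8192 ≈ 18.0670.


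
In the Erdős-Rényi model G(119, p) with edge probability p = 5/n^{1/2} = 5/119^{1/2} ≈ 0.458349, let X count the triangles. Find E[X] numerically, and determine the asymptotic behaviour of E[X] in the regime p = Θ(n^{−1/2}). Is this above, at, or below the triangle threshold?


Number of potential triangles: C(119, 3) = 273819.
Each occurs with probability p³ ≈ (0.458349)³ ≈ 9.62918589e-02.
By linearity: E[X] = C(119, 3)·p³ ≈ 273819 · 9.62918589e-02 ≈ 26366.540521.
Since α = 1/2 < 1, p = c/n^{1/2} ≫ 1/n is above the triangle threshold p ~ 1/n. Asymptotically E[X] ~ (c³/6)·n^{3(1−α)} = (5³/6)·n^{1.5} → ∞; triangles are abundant w.h.p.

E[X] ≈ 26366.540521; in regime p = Θ(1/n^{1/2}) E[X] diverges (above the triangle threshold p ~ 1/n).


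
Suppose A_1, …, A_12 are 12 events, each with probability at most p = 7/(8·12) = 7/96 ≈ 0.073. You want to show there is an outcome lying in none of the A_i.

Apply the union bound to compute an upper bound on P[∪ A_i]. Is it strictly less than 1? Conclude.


Union bound: P[∪_{i=1}^{12} A_i] ≤ Σ_i P[A_i] ≤ 12·p = 12·(7/96) = 7/8.
Numerically: 7/8 ≈ 0.875.
Is 7/8 < 1? YES.
Since P[∪ A_i] ≤ 7/8 < 1, the complement has P[∩ A_i^c] ≥ 1 − 7/8 = 1/8 > 0, so some outcome avoids every A_i.

12·p = 7/8 ≈ 0.875; existence CERTIFIED by the union bound.


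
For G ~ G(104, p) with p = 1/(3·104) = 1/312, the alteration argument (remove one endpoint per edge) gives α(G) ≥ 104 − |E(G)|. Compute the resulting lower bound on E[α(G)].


E[|E(G)|] = C(104, 2)·p = 5356 · (1/312) = 103/6.
E[α(G)] ≥ n − E[|E(G)|] = 104 − 103/6 = 521/6.
Numerically: ≈ 86.833.
(This is only a lower bound; the true E[α(G)] may be larger.)

E[α(G)] ≥ 521/6 ≈ 86.833.


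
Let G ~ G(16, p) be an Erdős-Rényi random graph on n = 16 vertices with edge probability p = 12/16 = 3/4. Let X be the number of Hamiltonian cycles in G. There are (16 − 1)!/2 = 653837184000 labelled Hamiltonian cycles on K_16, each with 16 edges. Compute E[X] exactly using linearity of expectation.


K_16 has (16 − 1)!/2 = 653837184000 labelled Hamiltonian cycles.
For each such Hamiltonian cycle H, let X_H = 1 if all 16 edges of H are present in G. Then P[X_H = 1] = p^{16} = (3/4)^{16} = 43046721/4294967296.
By linearity: E[X] = Σ_H E[X_H] = 653837184000 · p^{16} = 653837184000 · 43046721/4294967296 = 27485885585032875/4194304.
Numerically: E[X] ≈ 6.5531e+09.

E[X] = 653837184000 · (3/4)^{16} = 27485885585032875/4194304 ≈ 6.5531e+09.


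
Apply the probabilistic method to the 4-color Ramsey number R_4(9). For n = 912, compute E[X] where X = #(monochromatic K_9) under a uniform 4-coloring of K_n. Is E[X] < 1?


E[X] = C(912, 9) · 4^{1 − 36} = 1156095740032081475120 · 4^{−35} = 1156095740032081475120/1180591620717411303424.
As a reduced fraction: E[X] = 72255983752005092195/73786976294838206464 ≈ 0.9793.
Is E[X] < 1? YES.
Since E[X] < 1, there exists a 4-coloring of K_{912} with no monochromatic K_9; hence R_4(9) > 912.

E[X] = 72255983752005092195/73786976294838206464 ≈ 0.9793; E[X] < 1, so R_4(9) > 912.


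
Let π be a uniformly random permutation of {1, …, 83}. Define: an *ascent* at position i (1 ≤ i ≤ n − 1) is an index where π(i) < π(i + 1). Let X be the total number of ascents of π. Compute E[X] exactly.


Write X = Σ X_I over i = 1, …, 82, with X_I the indicator of one ascent.
There are 82 indicators.
For each fixed i, the pair (π(i), π(i+1)) is a uniformly random ordered pair of distinct values from {1, …, 83}; by symmetry P[π(i) < π(i+1)] = 1/2.
By linearity: E[X] = 82 · (1/2) = (83 − 1) · (1/2) = 41 ≈ 41.00000.

E[X] = 41 = 41.00000.


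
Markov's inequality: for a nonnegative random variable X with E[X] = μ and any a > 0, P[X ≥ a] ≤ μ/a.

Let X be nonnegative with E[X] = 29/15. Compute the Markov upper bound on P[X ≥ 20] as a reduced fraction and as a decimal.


μ = E[X] = 29/15, a = 20.
Markov: P[X ≥ 20] ≤ μ/a = (29/15)/20 = 29/300.
Numerically: ≈ 0.0967.
(Since a = 20 > μ = 1.9333, the bound 29/300 is < 1 and informative.)

P[X ≥ 20] ≤ 29/300 ≈ 0.0967.


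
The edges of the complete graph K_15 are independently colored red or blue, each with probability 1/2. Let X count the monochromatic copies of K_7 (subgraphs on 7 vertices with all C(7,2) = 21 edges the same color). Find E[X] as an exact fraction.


Let X = Σ_S X_S over the C(15, 7) = 6435 subsets S of size 7, where X_S = 1 if the K_7 on S is monochromatic.
For a fixed S, the K_7 on S has C(7, 2) = 21 edges. P[all 21 edges red] = (1/2)^21, and likewise for blue, so P[monochromatic] = 2·(1/2)^21 = 2^{1 − 21} = 1/1048576.
Summing: E[X] = C(15, 7) · 2^{1 − 21} = 6435 · 1/1048576 = 6435/1048576.
Numerically: E[X] ≈ 0.0061.

E[X] = C(15,7)·2^(1−C(7,2)) = 6435/1048576 ≈ 0.0061.


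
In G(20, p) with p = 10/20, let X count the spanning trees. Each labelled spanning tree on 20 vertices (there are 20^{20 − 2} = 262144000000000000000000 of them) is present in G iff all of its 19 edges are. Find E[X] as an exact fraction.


K_20 has 20^{20 − 2} = 262144000000000000000000 labelled spanning trees.
For each such spanning tree H, let X_H = 1 if all 19 edges of H are present in G. Then P[X_H = 1] = p^{19} = (1/2)^{19} = 1/524288.
Summing the indicators: E[X] = Σ_H E[X_H] = 262144000000000000000000 · p^{19} = 262144000000000000000000 · 1/524288 = 500000000000000000.
Numerically: E[X] ≈ 5e+17.

E[X] = 262144000000000000000000 · (1/2)^{19} = 500000000000000000 ≈ 5e+17.


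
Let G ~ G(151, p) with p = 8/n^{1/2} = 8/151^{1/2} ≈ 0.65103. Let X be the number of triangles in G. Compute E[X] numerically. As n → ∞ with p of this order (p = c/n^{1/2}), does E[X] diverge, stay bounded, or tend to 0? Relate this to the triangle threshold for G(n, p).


Number of potential triangles: C(151, 3) = 562475.
Each occurs with probability p³ ≈ (0.65103)³ ≈ 2.7593357e-01.
By linearity: E[X] = C(151, 3)·p³ ≈ 562475 · 2.7593357e-01 ≈ 155205.73486.
Since α = 1/2 < 1, p = c/n^{1/2} ≫ 1/n is above the triangle threshold p ~ 1/n. Asymptotically E[X] ~ (c³/6)·n^{3(1−α)} = (8³/6)·n^{1.5} → ∞; triangles are abundant w.h.p.

E[X] ≈ 155205.73486; in regime p = Θ(1/n^{1/2}) E[X] diverges (above the triangle threshold p ~ 1/n).


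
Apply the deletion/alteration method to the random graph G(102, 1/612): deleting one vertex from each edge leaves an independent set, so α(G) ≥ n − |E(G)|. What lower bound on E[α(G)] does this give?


E[|E(G)|] = C(102, 2)·p = 5151 · (1/612) = 101/12.
E[α(G)] ≥ n − E[|E(G)|] = 102 − 101/12 = 1123/12.
Numerically: ≈ 93.58333.
(This is only a lower bound; the true E[α(G)] may be larger.)

E[α(G)] ≥ 1123/12 ≈ 93.58333.


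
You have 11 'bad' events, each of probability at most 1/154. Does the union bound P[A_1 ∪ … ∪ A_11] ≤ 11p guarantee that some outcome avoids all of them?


Union bound: P[∪_{i=1}^{11} A_i] ≤ Σ_i P[A_i] ≤ 11·p = 11·(1/154) = 1/14.
Numerically: 1/14 ≈ 0.071429.
Is 1/14 < 1? YES.
Since P[∪ A_i] ≤ 1/14 < 1, the complement has P[∩ A_i^c] ≥ 1 − 1/14 = 13/14 > 0, so some outcome avoids every A_i.

11·p = 1/14 ≈ 0.071429; existence CERTIFIED by the union bound.


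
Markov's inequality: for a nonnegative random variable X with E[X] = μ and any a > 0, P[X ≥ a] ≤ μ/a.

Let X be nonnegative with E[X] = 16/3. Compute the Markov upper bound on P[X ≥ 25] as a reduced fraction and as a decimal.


μ = E[X] = 16/3, a = 25.
Markov: P[X ≥ 25] ≤ μ/a = (16/3)/25 = 16/75.
Numerically: ≈ 0.213333.
(Since a = 25 > μ = 5.333333, the bound 16/75 is < 1 and informative.)

P[X ≥ 25] ≤ 16/75 ≈ 0.213333.


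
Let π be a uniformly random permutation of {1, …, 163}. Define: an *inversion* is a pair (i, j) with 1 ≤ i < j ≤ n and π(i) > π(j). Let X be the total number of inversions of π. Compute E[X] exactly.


Write X = Σ X_I over the C(163, 2) = 13203 pairs i < j, with X_I the indicator of one inversion.
There are 13203 indicators.
For each fixed pair i < j, the values π(i) and π(j) are two distinct elements of {1, …, 163} in uniformly random order; by symmetry P[π(i) > π(j)] = 1/2.
By linearity: E[X] = 13203 · (1/2) = C(163, 2) · (1/2) = 13203/2 = 13203/2 ≈ 6601.50000.

E[X] = 13203/2 = 6601.50000.


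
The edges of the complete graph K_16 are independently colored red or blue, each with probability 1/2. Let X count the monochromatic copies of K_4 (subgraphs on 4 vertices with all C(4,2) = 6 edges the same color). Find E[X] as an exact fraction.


Let X = Σ_S X_S over the C(16, 4) = 1820 subsets S of size 4, where X_S = 1 if the K_4 on S is monochromatic.
For a fixed S, the K_4 on S has C(4, 2) = 6 edges. P[all 6 edges red] = (1/2)^6, and likewise for blue, so P[monochromatic] = 2·(1/2)^6 = 2^{1 − 6} = 1/32.
Summing: E[X] = C(16, 4) · 2^{1 − 6} = 1820 · 1/32 = 455/8.
Numerically: E[X] ≈ 56.8750.

E[X] = C(16,4)·2^(1−C(4,2)) = 455/8 ≈ 56.8750.


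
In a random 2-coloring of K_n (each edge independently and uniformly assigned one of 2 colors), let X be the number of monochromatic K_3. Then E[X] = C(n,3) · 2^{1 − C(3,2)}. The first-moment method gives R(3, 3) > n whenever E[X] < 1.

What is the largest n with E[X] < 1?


We need C(n, 3) · 2^{1 − 3} < 1, i.e. C(n, 3) < 2^{3 − 1} = 4.
Check values of n near the boundary:
  n = 3: C(3, 3) = 1; 1 < 4? YES
  n = 4: C(4, 3) = 4; 4 < 4? NO
  n = 5: C(5, 3) = 10; 10 < 4? NO
  n = 6: C(6, 3) = 20; 20 < 4? NO
The largest n with C(n, 3) < 4 is n = 3 (where E[X] = 1/4 ≈ 0.250). Hence R(3, 3) > 3, i.e. R(3, 3) ≥ 4.

Largest n = 3; hence R(3, 3) > 3.


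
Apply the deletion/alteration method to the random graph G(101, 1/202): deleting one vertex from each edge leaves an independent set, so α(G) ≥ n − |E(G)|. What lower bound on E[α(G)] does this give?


E[|E(G)|] = C(101, 2)·p = 5050 · (1/202) = 25.
E[α(G)] ≥ n − E[|E(G)|] = 101 − 25 = 76.
Numerically: ≈ 76.000.
(This is only a lower bound; the true E[α(G)] may be larger.)

E[α(G)] ≥ 76 ≈ 76.000.


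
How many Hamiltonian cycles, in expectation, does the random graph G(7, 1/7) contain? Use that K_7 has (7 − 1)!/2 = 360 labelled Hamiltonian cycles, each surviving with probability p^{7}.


K_7 has (7 − 1)!/2 = 360 labelled Hamiltonian cycles.
For each such Hamiltonian cycle H, let X_H = 1 if all 7 edges of H are present in G. Then P[X_H = 1] = p^{7} = (1/7)^{7} = 1/823543.
By linearity of expectation: E[X] = Σ_H E[X_H] = 360 · p^{7} = 360 · 1/823543 = 360/823543.
Numerically: E[X] ≈ 0.0004371.

E[X] = 360 · (1/7)^{7} = 360/823543 ≈ 0.0004371.


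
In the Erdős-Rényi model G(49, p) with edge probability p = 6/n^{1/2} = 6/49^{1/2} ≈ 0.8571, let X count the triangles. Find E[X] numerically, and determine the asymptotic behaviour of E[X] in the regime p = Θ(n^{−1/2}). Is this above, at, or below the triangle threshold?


Number of potential triangles: C(49, 3) = 18424.
Each occurs with probability p³ ≈ (0.8571)³ ≈ 6.297376e-01.
By linearity: E[X] = C(49, 3)·p³ ≈ 18424 · 6.297376e-01 ≈ 11602.2857.
Since α = 1/2 < 1, p = c/n^{1/2} ≫ 1/n is above the triangle threshold p ~ 1/n. Asymptotically E[X] ~ (c³/6)·n^{3(1−α)} = (6³/6)·n^{1.5} → ∞; triangles are abundant w.h.p.

E[X] ≈ 11602.2857; in regime p = Θ(1/n^{1/2}) E[X] diverges (above the triangle threshold p ~ 1/n).


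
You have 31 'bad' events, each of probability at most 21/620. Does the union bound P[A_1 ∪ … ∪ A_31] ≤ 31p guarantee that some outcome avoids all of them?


Union bound: P[∪_{i=1}^{31} A_i] ≤ Σ_i P[A_i] ≤ 31·p = 31·(21/620) = 21/20.
Numerically: 21/20 ≈ 1.050.
Is 21/20 < 1? NO.
Since the bound 21/20 is ≥ 1, the union bound is uninformative here; it does NOT by itself certify existence.

31·p = 21/20 ≈ 1.050; existence NOT certified by the union bound.


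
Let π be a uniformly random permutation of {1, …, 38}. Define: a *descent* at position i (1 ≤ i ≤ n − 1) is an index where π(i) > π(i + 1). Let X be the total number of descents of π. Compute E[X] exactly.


Write X = Σ X_I over i = 1, …, 37, with X_I the indicator of one descent.
There are 37 indicators.
For each fixed i, the pair (π(i), π(i+1)) is a uniformly random ordered pair of distinct values from {1, …, 38}; by symmetry P[π(i) > π(i+1)] = 1/2.
By linearity: E[X] = 37 · (1/2) = (38 − 1) · (1/2) = 37/2 ≈ 18.500.

E[X] = 37/2 = 18.500.


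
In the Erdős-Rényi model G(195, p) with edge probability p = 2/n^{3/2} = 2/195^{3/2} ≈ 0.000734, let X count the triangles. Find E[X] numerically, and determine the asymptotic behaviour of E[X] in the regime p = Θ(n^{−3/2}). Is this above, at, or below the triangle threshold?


Number of potential triangles: C(195, 3) = 1216865.
Each occurs with probability p³ ≈ (0.000734)³ ≈ 3.96218e-10.
By linearity: E[X] = C(195, 3)·p³ ≈ 1216865 · 3.96218e-10 ≈ 0.000.
Since α = 3/2 > 1, p = c/n^{3/2} = o(1/n) is below the triangle threshold p ~ 1/n. Asymptotically E[X] ~ (c³/6)·n^{3(1−α)} = (2³/6)·n^{-1.5} → 0, so by Markov's inequality G has no triangles w.h.p.

E[X] ≈ 0.000; in regime p = Θ(1/n^{3/2}) E[X] tends to 0 (below the triangle threshold p ~ 1/n).


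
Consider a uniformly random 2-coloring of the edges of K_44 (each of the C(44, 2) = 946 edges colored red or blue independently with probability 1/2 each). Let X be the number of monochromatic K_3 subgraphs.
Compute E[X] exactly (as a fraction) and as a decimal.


Let X = Σ_S X_S over the C(44, 3) = 13244 subsets S of size 3, where X_S = 1 if the K_3 on S is monochromatic.
For a fixed S, the K_3 on S has C(3, 2) = 3 edges. P[all 3 edges red] = (1/2)^3, and likewise for blue, so P[monochromatic] = 2·(1/2)^3 = 2^{1 − 3} = 1/4.
By linearity of expectation: E[X] = C(44, 3) · 2^{1 − 3} = 13244 · 1/4 = 3311.
Numerically: E[X] ≈ 3311.00000.

E[X] = C(44,3)·2^(1−C(3,2)) = 3311 ≈ 3311.00000.


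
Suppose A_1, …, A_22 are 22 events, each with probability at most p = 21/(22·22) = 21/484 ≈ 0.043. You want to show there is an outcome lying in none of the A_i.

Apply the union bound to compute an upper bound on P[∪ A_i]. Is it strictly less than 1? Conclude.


Union bound: P[∪_{i=1}^{22} A_i] ≤ Σ_i P[A_i] ≤ 22·p = 22·(21/484) = 21/22.
Numerically: 21/22 ≈ 0.955.
Is 21/22 < 1? YES.
Since P[∪ A_i] ≤ 21/22 < 1, the complement has P[∩ A_i^c] ≥ 1 − 21/22 = 1/22 > 0, so some outcome avoids every A_i.

22·p = 21/22 ≈ 0.955; existence CERTIFIED by the union bound.


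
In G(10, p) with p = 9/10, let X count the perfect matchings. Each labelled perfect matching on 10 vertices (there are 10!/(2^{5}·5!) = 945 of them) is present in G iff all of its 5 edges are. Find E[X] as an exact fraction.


K_10 has 10!/(2^{5}·5!) = 945 labelled perfect matchings.
For each such perfect matching H, let X_H = 1 if all 5 edges of H are present in G. Then P[X_H = 1] = p^{5} = (9/10)^{5} = 59049/100000.
By linearity: E[X] = Σ_H E[X_H] = 945 · p^{5} = 945 · 59049/100000 = 11160261/20000.
Numerically: E[X] ≈ 558.

E[X] = 945 · (9/10)^{5} = 11160261/20000 ≈ 558.


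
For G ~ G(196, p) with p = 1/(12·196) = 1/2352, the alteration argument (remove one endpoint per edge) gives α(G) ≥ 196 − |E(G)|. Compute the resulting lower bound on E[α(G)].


E[|E(G)|] = C(196, 2)·p = 19110 · (1/2352) = 65/8.
E[α(G)] ≥ n − E[|E(G)|] = 196 − 65/8 = 1503/8.
Numerically: ≈ 187.87500.
(This is only a lower bound; the true E[α(G)] may be larger.)

E[α(G)] ≥ 1503/8 ≈ 187.87500.


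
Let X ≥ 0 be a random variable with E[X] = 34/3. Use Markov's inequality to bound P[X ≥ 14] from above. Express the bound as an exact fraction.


μ = E[X] = 34/3, a = 14.
Markov: P[X ≥ 14] ≤ μ/a = (34/3)/14 = 17/21.
Numerically: ≈ 0.80952.
(Since a = 14 > μ = 11.33333, the bound 17/21 is < 1 and informative.)

P[X ≥ 14] ≤ 17/21 ≈ 0.80952.


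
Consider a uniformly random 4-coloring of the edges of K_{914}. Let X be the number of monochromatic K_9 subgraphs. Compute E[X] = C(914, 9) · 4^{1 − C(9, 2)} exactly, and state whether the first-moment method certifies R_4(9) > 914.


E[X] = C(914, 9) · 4^{1 − 36} = 1179217089587653905932 · 4^{−35} = 1179217089587653905932/1180591620717411303424.
As a reduced fraction: E[X] = 294804272396913476483/295147905179352825856 ≈ 0.99884.
Is E[X] < 1? YES.
Since E[X] < 1, there exists a 4-coloring of K_{914} with no monochromatic K_9; hence R_4(9) > 914.

E[X] = 294804272396913476483/295147905179352825856 ≈ 0.99884; E[X] < 1, so R_4(9) > 914.


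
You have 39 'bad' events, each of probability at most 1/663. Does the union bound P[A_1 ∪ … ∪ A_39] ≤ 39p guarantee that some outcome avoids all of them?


Union bound: P[∪_{i=1}^{39} A_i] ≤ Σ_i P[A_i] ≤ 39·p = 39·(1/663) = 1/17.
Numerically: 1/17 ≈ 0.058824.
Is 1/17 < 1? YES.
Since P[∪ A_i] ≤ 1/17 < 1, the complement has P[∩ A_i^c] ≥ 1 − 1/17 = 16/17 > 0, so some outcome avoids every A_i.

39·p = 1/17 ≈ 0.058824; existence CERTIFIED by the union bound.


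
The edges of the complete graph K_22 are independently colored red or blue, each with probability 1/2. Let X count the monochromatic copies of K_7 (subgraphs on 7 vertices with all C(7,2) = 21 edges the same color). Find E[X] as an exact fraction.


Let X = Σ_S X_S over the C(22, 7) = 170544 subsets S of size 7, where X_S = 1 if the K_7 on S is monochromatic.
For a fixed S, the K_7 on S has C(7, 2) = 21 edges. P[all 21 edges red] = (1/2)^21, and likewise for blue, so P[monochromatic] = 2·(1/2)^21 = 2^{1 − 21} = 1/1048576.
By linearity of expectation: E[X] = C(22, 7) · 2^{1 − 21} = 170544 · 1/1048576 = 10659/65536.
Numerically: E[X] ≈ 0.16264.

E[X] = C(22,7)·2^(1−C(7,2)) = 10659/65536 ≈ 0.16264.


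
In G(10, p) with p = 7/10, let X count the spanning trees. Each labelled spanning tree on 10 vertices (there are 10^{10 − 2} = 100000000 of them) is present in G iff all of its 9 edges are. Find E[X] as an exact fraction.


K_10 has 10^{10 − 2} = 100000000 labelled spanning trees.
For each such spanning tree H, let X_H = 1 if all 9 edges of H are present in G. Then P[X_H = 1] = p^{9} = (7/10)^{9} = 40353607/1000000000.
By linearity of expectation: E[X] = Σ_H E[X_H] = 100000000 · p^{9} = 100000000 · 40353607/1000000000 = 40353607/10.
Numerically: E[X] ≈ 4.03536e+06.

E[X] = 100000000 · (7/10)^{9} = 40353607/10 ≈ 4.03536e+06.


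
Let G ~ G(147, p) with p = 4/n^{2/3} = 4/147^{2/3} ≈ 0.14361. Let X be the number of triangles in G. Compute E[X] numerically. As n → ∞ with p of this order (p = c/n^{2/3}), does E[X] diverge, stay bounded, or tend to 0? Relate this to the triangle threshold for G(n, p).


Number of potential triangles: C(147, 3) = 518665.
Each occurs with probability p³ ≈ (0.14361)³ ≈ 2.9617289e-03.
By linearity: E[X] = C(147, 3)·p³ ≈ 518665 · 2.9617289e-03 ≈ 1536.14512.
Since α = 2/3 < 1, p = c/n^{2/3} ≫ 1/n is above the triangle threshold p ~ 1/n. Asymptotically E[X] ~ (c³/6)·n^{3(1−α)} = (4³/6)·n^{1} → ∞; triangles are abundant w.h.p.

E[X] ≈ 1536.14512; in regime p = Θ(1/n^{2/3}) E[X] diverges (above the triangle threshold p ~ 1/n).


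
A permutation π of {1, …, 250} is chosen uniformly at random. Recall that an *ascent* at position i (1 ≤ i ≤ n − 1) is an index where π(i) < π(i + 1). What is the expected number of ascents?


Write X = Σ X_I over i = 1, …, 249, with X_I the indicator of one ascent.
There are 249 indicators.
For each fixed i, the pair (π(i), π(i+1)) is a uniformly random ordered pair of distinct values from {1, …, 250}; by symmetry P[π(i) < π(i+1)] = 1/2.
By linearity: E[X] = 249 · (1/2) = (250 − 1) · (1/2) = 249/2 ≈ 124.500.

E[X] = 249/2 = 124.500.


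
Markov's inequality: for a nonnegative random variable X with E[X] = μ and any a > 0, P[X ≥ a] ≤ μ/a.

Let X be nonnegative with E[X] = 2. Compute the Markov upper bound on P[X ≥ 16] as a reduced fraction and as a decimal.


μ = E[X] = 2, a = 16.
Markov: P[X ≥ 16] ≤ μ/a = (2)/16 = 1/8.
Numerically: ≈ 0.12500.
(Since a = 16 > μ = 2.00000, the bound 1/8 is < 1 and informative.)

P[X ≥ 16] ≤ 1/8 ≈ 0.12500.


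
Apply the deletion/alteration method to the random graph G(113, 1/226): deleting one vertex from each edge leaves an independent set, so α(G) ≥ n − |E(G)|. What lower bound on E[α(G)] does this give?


E[|E(G)|] = C(113, 2)·p = 6328 · (1/226) = 28.
E[α(G)] ≥ n − E[|E(G)|] = 113 − 28 = 85.
Numerically: ≈ 85.000.
(This is only a lower bound; the true E[α(G)] may be larger.)

E[α(G)] ≥ 85 ≈ 85.000.


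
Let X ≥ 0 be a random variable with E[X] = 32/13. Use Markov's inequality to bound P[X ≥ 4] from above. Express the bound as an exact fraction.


μ = E[X] = 32/13, a = 4.
Markov: P[X ≥ 4] ≤ μ/a = (32/13)/4 = 8/13.
Numerically: ≈ 0.615385.
(Since a = 4 > μ = 2.461538, the bound 8/13 is < 1 and informative.)

P[X ≥ 4] ≤ 8/13 ≈ 0.615385.


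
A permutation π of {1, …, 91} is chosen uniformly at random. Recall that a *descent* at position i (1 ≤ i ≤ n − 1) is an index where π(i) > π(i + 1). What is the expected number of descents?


Write X = Σ X_I over i = 1, …, 90, with X_I the indicator of one descent.
There are 90 indicators.
For each fixed i, the pair (π(i), π(i+1)) is a uniformly random ordered pair of distinct values from {1, …, 91}; by symmetry P[π(i) > π(i+1)] = 1/2.
By linearity: E[X] = 90 · (1/2) = (91 − 1) · (1/2) = 45 ≈ 45.000000.

E[X] = 45 = 45.000000.


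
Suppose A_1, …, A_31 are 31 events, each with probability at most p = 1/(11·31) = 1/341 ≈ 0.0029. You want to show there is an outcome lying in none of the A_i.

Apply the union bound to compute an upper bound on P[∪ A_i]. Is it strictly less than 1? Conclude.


Union bound: P[∪_{i=1}^{31} A_i] ≤ Σ_i P[A_i] ≤ 31·p = 31·(1/341) = 1/11.
Numerically: 1/11 ≈ 0.0909.
Is 1/11 < 1? YES.
Since P[∪ A_i] ≤ 1/11 < 1, the complement has P[∩ A_i^c] ≥ 1 − 1/11 = 10/11 > 0, so some outcome avoids every A_i.

31·p = 1/11 ≈ 0.0909; existence CERTIFIED by the union bound.


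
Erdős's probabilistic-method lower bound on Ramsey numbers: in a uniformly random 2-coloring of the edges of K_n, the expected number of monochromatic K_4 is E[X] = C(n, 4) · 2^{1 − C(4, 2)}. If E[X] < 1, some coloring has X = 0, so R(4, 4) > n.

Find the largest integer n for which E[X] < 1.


We need C(n, 4) · 2^{1 − 6} < 1, i.e. C(n, 4) < 2^{6 − 1} = 32.
Check values of n near the boundary:
  n = 4: C(4, 4) = 1; 1 < 32? YES
  n = 5: C(5, 4) = 5; 5 < 32? YES
  n = 6: C(6, 4) = 15; 15 < 32? YES
  n = 7: C(7, 4) = 35; 35 < 32? NO
  n = 8: C(8, 4) = 70; 70 < 32? NO
The largest n with C(n, 4) < 32 is n = 6 (where E[X] = 15/32 ≈ 0.468750). Hence R(4, 4) > 6, i.e. R(4, 4) ≥ 7.

Largest n = 6; hence R(4, 4) > 6.


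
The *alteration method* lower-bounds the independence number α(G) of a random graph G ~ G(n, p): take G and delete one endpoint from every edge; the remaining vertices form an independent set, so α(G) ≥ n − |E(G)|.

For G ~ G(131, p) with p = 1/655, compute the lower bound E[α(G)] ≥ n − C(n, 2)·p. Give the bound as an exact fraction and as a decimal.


E[|E(G)|] = C(131, 2)·p = 8515 · (1/655) = 13.
E[α(G)] ≥ n − E[|E(G)|] = 131 − 13 = 118.
Numerically: ≈ 118.000.
(This is only a lower bound; the true E[α(G)] may be larger.)

E[α(G)] ≥ 118 ≈ 118.000.
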